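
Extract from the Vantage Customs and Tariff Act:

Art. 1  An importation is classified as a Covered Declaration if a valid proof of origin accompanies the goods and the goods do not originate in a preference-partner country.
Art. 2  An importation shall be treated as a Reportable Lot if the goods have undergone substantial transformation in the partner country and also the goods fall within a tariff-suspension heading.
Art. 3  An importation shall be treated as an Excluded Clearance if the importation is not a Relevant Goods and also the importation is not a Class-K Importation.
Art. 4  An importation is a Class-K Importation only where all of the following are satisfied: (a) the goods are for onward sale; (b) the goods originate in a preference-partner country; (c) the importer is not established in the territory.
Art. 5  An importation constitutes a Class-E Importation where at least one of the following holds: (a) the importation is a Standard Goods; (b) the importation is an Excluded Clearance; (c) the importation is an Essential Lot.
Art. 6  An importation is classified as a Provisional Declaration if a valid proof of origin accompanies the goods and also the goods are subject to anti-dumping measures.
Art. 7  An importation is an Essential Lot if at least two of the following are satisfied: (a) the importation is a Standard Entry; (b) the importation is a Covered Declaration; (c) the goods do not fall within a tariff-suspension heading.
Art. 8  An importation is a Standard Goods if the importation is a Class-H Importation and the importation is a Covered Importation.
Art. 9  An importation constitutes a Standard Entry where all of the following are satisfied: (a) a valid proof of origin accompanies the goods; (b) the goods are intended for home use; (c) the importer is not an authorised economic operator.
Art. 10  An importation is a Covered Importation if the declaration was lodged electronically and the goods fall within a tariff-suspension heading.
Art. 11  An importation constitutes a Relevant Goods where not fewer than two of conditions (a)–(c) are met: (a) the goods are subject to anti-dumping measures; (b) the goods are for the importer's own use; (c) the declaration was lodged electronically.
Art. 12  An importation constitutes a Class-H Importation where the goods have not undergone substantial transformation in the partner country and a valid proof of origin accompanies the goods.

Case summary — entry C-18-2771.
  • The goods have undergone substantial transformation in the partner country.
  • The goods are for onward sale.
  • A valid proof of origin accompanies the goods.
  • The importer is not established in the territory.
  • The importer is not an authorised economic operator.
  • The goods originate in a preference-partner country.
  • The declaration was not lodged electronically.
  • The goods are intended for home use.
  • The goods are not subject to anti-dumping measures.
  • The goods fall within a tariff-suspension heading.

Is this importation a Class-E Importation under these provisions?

article 12 — Class-H Importation: [the goods have not undergone substantial transformation in the partner country? no] AND [a valid proof of origin accompanies the goods? yes] → not satisfied.
article 10 — Covered Importation: [the declaration was lodged electronically? no] AND [the goods fall within a tariff-suspension heading? yes] → not satisfied.
article 8 — Standard Goods: [Class-H Importation (article 12)? no] AND [Covered Importation (article 10)? no] → not satisfied.
article 11 — Relevant Goods: the goods are subject to anti-dumping measures? no; the goods are for the importer's own use? no; the declaration was lodged electronically? no — 0 of 3 hold (need ≥2) → not satisfied.
article 4 — Class-K Importation: [the goods are for onward sale? yes] AND [the goods originate in a preference-partner country? yes] AND [the importer is not established in the territory? yes] → satisfied.
article 3 — Excluded Clearance: [not a Relevant Goods (article 11)? yes] AND [not a Class-K Importation (article 4)? no] → not satisfied.
article 9 — Standard Entry: [a valid proof of origin accompanies the goods? yes] AND [the goods are intended for home use? yes] AND [the importer is not an authorised economic operator? yes] → satisfied.
article 1 — Covered Declaration: [a valid proof of origin accompanies the goods? yes] AND [the goods do not originate in a preference-partner country? no] → not satisfied.
article 7 — Essential Lot: Standard Entry (article 9)? yes; Covered Declaration (article 1)? no; the goods do not fall within a tariff-suspension heading? no — 1 of 3 hold (need ≥2) → not satisfied.
article 5 — Class-E Importation: [Standard Goods (article 8)? no] OR [Excluded Clearance (article 3)? no] OR [Essential Lot (article 7)? no] → not satisfied.

No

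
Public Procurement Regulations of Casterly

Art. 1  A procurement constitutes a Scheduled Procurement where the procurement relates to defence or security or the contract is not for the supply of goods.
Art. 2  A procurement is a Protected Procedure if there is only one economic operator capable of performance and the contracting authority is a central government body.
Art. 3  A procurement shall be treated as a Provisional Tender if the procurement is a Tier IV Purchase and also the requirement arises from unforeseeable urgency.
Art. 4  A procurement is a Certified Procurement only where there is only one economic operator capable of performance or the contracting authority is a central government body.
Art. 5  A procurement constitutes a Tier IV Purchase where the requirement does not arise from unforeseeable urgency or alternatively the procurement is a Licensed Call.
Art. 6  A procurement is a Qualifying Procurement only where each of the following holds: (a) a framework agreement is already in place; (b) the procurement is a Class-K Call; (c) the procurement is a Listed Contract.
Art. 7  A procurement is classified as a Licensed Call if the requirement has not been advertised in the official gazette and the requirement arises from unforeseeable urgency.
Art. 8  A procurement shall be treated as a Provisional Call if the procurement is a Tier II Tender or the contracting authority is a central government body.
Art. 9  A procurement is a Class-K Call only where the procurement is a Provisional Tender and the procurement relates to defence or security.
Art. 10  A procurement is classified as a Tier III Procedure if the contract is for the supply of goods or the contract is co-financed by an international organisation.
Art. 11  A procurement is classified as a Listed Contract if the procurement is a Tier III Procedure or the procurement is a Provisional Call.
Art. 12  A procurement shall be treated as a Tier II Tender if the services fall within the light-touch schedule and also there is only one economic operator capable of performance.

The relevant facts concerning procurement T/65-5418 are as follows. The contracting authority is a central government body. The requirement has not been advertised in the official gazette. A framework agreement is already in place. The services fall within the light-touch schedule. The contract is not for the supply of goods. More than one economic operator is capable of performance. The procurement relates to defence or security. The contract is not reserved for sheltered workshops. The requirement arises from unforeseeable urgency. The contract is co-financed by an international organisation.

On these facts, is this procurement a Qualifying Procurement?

article 7 — Licensed Call: [the requirement has not been advertised in the official gazette? yes] AND [the requirement arises from unforeseeable urgency? yes] → satisfied.
article 5 — Tier IV Purchase: [the requirement does not arise from unforeseeable urgency? no] OR [Licensed Call (article 7)? yes] → satisfied.
article 3 — Provisional Tender: [Tier IV Purchase (article 5)? yes] AND [the requirement arises from unforeseeable urgency? yes] → satisfied.
article 9 — Class-K Call: [Provisional Tender (article 3)? yes] AND [the procurement relates to defence or security? yes] → satisfied.
article 10 — Tier III Procedure: [the contract is for the supply of goods? no] OR [the contract is co-financed by an international organisation? yes] → satisfied.
article 12 — Tier II Tender: [the services fall within the light-touch schedule? yes] AND [there is only one economic operator capable of performance? no] → not satisfied.
article 8 — Provisional Call: [Tier II Tender (article 12)? no] OR [the contracting authority is a central government body? yes] → satisfied.
article 11 — Listed Contract: [Tier III Procedure (article 10)? yes] OR [Provisional Call (article 8)? yes] → satisfied.
article 6 — Qualifying Procurement: [a framework agreement is already in place? yes] AND [Class-K Call (article 9)? yes] AND [Listed Contract (article 11)? yes] → satisfied.

Yes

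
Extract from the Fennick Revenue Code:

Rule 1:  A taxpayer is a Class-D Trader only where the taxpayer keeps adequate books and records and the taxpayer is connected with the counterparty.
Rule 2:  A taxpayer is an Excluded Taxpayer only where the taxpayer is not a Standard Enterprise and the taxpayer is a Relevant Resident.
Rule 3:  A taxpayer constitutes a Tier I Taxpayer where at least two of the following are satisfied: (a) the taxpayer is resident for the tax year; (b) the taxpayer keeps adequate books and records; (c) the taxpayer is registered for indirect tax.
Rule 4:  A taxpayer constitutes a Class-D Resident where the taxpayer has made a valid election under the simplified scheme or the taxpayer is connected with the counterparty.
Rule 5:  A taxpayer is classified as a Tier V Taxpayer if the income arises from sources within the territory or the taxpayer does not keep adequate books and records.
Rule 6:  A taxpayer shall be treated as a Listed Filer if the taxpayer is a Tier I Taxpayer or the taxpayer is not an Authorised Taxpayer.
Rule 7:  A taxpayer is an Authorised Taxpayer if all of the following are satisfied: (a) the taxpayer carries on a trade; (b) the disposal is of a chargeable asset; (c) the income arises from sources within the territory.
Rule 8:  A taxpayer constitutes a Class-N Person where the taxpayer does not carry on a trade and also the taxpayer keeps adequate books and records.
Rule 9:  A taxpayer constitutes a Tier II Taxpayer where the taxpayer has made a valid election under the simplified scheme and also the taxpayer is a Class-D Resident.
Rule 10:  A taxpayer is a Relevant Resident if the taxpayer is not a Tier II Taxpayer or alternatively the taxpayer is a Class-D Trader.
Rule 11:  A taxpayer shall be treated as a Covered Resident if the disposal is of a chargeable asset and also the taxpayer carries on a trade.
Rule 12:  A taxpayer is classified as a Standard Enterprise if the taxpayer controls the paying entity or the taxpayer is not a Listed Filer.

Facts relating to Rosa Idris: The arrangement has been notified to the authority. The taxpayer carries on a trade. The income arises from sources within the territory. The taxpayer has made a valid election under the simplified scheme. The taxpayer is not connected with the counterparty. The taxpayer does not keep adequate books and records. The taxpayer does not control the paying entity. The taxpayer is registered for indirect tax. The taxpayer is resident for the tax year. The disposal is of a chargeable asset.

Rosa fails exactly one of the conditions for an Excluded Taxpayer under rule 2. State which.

Relevant Resident

rule 3 — Tier I Taxpayer: the taxpayer is resident for the tax year? yes; the taxpayer keeps adequate books and records? no; the taxpayer is registered for indirect tax? yes — 2 of 3 hold (need ≥2) → satisfied.
rule 7 — Authorised Taxpayer: [the taxpayer carries on a trade? yes] AND [the disposal is of a chargeable asset? yes] AND [the income arises from sources within the territory? yes] → satisfied.
rule 6 — Listed Filer: [Tier I Taxpayer (rule 3)? yes] OR [not an Authorised Taxpayer (rule 7)? no] → satisfied.
rule 12 — Standard Enterprise: [the taxpayer controls the paying entity? no] OR [not a Listed Filer (rule 6)? no] → not satisfied.
rule 4 — Class-D Resident: [the taxpayer has made a valid election under the simplified scheme? yes] OR [the taxpayer is connected with the counterparty? no] → satisfied.
rule 9 — Tier II Taxpayer: [the taxpayer has made a valid election under the simplified scheme? yes] AND [Class-D Resident (rule 4)? yes] → satisfied.
rule 1 — Class-D Trader: [the taxpayer keeps adequate books and records? no] AND [the taxpayer is connected with the counterparty? no] → not satisfied.
rule 10 — Relevant Resident: [not a Tier II Taxpayer (rule 9)? no] OR [Class-D Trader (rule 1)? no] → not satisfied.
rule 2 — Excluded Taxpayer: [not a Standard Enterprise (rule 12)? yes] AND [Relevant Resident (rule 10)? no] → not satisfied.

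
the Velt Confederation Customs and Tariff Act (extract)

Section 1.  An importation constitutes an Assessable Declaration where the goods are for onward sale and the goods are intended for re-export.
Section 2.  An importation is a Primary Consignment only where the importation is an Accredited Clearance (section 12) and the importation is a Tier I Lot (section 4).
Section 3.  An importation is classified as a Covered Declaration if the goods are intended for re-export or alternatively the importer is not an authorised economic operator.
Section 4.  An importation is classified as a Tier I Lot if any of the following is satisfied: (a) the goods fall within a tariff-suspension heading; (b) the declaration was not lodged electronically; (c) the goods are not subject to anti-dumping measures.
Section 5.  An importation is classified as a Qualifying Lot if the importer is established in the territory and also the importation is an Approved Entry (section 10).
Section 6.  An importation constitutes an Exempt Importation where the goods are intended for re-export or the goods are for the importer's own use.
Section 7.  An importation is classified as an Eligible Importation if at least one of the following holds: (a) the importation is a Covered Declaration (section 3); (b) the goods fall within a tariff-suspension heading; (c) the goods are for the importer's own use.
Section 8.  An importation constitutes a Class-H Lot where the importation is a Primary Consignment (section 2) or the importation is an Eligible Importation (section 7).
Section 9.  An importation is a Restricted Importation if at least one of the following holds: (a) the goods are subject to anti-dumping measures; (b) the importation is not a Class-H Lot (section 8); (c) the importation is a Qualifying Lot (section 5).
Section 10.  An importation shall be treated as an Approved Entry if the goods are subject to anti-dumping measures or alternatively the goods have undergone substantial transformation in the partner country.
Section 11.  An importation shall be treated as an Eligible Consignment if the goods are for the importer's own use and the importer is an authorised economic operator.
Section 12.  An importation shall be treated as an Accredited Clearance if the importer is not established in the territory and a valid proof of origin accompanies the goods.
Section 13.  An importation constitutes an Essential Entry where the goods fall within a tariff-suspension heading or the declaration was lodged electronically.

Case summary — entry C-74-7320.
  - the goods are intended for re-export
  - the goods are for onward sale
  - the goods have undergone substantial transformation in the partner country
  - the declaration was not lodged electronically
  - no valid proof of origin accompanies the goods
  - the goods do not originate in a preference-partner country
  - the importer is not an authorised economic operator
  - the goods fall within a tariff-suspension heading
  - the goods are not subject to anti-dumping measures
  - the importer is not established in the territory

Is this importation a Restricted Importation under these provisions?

Under section 12: the importer is not established in the territory? yes; and a valid proof of origin accompanies the goods? no. So the importation is not an Accredited Clearance.
Under section 4: the goods fall within a tariff-suspension heading? yes; or the declaration was not lodged electronically? yes; or the goods are not subject to anti-dumping measures? yes. So the importation is a Tier I Lot.
Under section 2: Accredited Clearance (section 12)? no; and Tier I Lot (section 4)? yes. So the importation is not a Primary Consignment.
Under section 3: the goods are intended for re-export? yes; or the importer is not an authorised economic operator? yes. So the importation is a Covered Declaration.
Under section 7: Covered Declaration (section 3)? yes; or the goods fall within a tariff-suspension heading? yes; or the goods are for the importer's own use? no. So the importation is an Eligible Importation.
Under section 8: Primary Consignment (section 2)? no; or Eligible Importation (section 7)? yes. So the importation is a Class-H Lot.
Under section 10: the goods are subject to anti-dumping measures? no; or the goods have undergone substantial transformation in the partner country? yes. So the importation is an Approved Entry.
Under section 5: the importer is established in the territory? no; and Approved Entry (section 10)? yes. So the importation is not a Qualifying Lot.
Under section 9: the goods are subject to anti-dumping measures? no; or not a Class-H Lot (section 8)? no; or Qualifying Lot (section 5)? no. So the importation is not a Restricted Importation.

No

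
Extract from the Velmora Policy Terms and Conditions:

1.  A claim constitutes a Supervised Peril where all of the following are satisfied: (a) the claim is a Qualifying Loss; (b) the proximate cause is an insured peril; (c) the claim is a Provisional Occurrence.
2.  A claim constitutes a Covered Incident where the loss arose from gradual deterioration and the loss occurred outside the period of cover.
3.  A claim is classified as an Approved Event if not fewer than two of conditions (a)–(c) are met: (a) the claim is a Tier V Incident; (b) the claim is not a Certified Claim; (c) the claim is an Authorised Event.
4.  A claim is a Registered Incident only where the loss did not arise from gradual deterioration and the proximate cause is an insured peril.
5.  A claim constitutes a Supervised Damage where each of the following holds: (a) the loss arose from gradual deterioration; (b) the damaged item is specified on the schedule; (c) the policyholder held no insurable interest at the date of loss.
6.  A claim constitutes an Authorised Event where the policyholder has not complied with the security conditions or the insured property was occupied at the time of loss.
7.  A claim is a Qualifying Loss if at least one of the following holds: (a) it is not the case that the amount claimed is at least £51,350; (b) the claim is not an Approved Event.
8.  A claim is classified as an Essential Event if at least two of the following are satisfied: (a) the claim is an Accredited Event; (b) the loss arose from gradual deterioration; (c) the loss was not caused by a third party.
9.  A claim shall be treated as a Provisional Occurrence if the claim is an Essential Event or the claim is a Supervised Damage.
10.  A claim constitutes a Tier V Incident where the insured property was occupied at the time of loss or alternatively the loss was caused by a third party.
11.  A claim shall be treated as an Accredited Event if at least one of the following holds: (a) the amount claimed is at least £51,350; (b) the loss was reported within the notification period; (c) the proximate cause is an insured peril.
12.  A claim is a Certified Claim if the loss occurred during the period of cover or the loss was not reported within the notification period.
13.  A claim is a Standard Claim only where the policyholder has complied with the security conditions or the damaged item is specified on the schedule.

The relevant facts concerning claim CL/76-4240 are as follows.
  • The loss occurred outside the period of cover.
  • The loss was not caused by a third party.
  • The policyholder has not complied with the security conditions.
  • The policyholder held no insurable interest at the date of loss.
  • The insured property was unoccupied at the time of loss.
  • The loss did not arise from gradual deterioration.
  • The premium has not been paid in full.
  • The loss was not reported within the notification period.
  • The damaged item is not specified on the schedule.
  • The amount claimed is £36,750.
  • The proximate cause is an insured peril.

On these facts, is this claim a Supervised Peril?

paragraph 10 — Tier V Incident: [the insured property was occupied at the time of loss? no] OR [the loss was caused by a third party? no] → not satisfied.
paragraph 12 — Certified Claim: [the loss occurred during the period of cover? no] OR [the loss was not reported within the notification period? yes] → satisfied.
paragraph 6 — Authorised Event: [the policyholder has not complied with the security conditions? yes] OR [the insured property was occupied at the time of loss? no] → satisfied.
paragraph 3 — Approved Event: Tier V Incident (paragraph 10)? no; not a Certified Claim (paragraph 12)? no; Authorised Event (paragraph 6)? yes — 1 of 3 hold (need ≥2) → not satisfied.
paragraph 7 — Qualifying Loss: [amount claimed: £36,750 ≥ £51,350? no, so negated condition yes] OR [not an Approved Event (paragraph 3)? yes] → satisfied.
paragraph 11 — Accredited Event: [amount claimed: £36,750 ≥ £51,350? no] OR [the loss was reported within the notification period? no] OR [the proximate cause is an insured peril? yes] → satisfied.
paragraph 8 — Essential Event: Accredited Event (paragraph 11)? yes; the loss arose from gradual deterioration? no; the loss was not caused by a third party? yes — 2 of 3 hold (need ≥2) → satisfied.
paragraph 5 — Supervised Damage: [the loss arose from gradual deterioration? no] AND [the damaged item is specified on the schedule? no] AND [the policyholder held no insurable interest at the date of loss? yes] → not satisfied.
paragraph 9 — Provisional Occurrence: [Essential Event (paragraph 8)? yes] OR [Supervised Damage (paragraph 5)? no] → satisfied.
paragraph 1 — Supervised Peril: [Qualifying Loss (paragraph 7)? yes] AND [the proximate cause is an insured peril? yes] AND [Provisional Occurrence (paragraph 9)? yes] → satisfied.

Yes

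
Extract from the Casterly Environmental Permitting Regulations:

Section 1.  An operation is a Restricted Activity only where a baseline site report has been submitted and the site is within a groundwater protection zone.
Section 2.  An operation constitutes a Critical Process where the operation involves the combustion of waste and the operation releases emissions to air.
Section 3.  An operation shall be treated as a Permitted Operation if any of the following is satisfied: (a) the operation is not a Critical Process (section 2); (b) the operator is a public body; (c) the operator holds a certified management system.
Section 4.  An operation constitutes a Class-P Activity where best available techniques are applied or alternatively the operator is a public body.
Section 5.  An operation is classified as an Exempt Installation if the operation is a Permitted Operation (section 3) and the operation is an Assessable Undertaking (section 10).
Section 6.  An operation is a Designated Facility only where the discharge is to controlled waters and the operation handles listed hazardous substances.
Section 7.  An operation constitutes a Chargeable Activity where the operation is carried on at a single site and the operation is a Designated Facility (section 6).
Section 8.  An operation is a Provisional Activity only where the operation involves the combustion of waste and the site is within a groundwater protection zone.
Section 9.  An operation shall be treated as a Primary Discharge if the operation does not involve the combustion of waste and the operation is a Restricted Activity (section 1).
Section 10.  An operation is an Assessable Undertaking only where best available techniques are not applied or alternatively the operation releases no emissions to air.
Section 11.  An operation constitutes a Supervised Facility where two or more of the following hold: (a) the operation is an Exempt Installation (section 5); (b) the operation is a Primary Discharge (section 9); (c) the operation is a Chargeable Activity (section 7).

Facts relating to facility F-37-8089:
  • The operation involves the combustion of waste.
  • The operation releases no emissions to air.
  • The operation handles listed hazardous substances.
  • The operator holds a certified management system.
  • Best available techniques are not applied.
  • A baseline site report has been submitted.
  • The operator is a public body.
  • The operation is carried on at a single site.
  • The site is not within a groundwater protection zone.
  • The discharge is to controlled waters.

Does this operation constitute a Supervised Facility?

Yes

section 2 — Critical Process: [the operation involves the combustion of waste? yes] AND [the operation releases emissions to air? no] → not satisfied.
section 3 — Permitted Operation: [not a Critical Process (section 2)? yes] OR [the operator is a public body? yes] OR [the operator holds a certified management system? yes] → satisfied.
section 10 — Assessable Undertaking: [best available techniques are not applied? yes] OR [the operation releases no emissions to air? yes] → satisfied.
section 5 — Exempt Installation: [Permitted Operation (section 3)? yes] AND [Assessable Undertaking (section 10)? yes] → satisfied.
section 1 — Restricted Activity: [a baseline site report has been submitted? yes] AND [the site is within a groundwater protection zone? no] → not satisfied.
section 9 — Primary Discharge: [the operation does not involve the combustion of waste? no] AND [Restricted Activity (section 1)? no] → not satisfied.
section 6 — Designated Facility: [the discharge is to controlled waters? yes] AND [the operation handles listed hazardous substances? yes] → satisfied.
section 7 — Chargeable Activity: [the operation is carried on at a single site? yes] AND [Designated Facility (section 6)? yes] → satisfied.
section 11 — Supervised Facility: Exempt Installation (section 5)? yes; Primary Discharge (section 9)? no; Chargeable Activity (section 7)? yes — 2 of 3 hold (need ≥2) → satisfied.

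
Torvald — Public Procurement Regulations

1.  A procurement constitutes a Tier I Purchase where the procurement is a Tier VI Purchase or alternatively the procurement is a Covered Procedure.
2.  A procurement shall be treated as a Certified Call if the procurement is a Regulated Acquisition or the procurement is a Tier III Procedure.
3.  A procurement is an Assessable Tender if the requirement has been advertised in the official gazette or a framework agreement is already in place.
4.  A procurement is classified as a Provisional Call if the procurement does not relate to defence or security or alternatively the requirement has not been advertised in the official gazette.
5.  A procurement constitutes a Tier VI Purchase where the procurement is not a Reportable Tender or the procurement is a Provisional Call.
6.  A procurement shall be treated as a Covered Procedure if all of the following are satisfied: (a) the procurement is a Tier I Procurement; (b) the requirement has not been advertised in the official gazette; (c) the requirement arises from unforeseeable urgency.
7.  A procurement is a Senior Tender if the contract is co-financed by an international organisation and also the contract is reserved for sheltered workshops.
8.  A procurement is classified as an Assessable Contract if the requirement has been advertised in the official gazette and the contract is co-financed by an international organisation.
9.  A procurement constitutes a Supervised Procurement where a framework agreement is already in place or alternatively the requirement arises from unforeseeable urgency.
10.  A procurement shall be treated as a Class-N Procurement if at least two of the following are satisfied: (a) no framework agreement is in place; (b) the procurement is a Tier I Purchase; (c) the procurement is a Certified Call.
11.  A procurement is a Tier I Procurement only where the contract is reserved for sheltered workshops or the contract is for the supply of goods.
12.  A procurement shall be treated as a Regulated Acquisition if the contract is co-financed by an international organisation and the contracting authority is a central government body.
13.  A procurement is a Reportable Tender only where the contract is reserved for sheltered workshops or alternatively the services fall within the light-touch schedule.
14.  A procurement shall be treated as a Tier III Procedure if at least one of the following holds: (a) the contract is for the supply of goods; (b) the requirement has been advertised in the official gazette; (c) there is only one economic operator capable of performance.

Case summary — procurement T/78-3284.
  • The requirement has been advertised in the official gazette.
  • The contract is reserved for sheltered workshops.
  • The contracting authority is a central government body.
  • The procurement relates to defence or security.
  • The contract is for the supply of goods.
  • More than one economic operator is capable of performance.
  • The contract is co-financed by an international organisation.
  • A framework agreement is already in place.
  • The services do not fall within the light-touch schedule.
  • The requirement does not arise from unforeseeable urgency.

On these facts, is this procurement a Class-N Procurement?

paragraph 13 — Reportable Tender: [the contract is reserved for sheltered workshops? yes] OR [the services fall within the light-touch schedule? no] → satisfied.
paragraph 4 — Provisional Call: [the procurement does not relate to defence or security? no] OR [the requirement has not been advertised in the official gazette? no] → not satisfied.
paragraph 5 — Tier VI Purchase: [not a Reportable Tender (paragraph 13)? no] OR [Provisional Call (paragraph 4)? no] → not satisfied.
paragraph 11 — Tier I Procurement: [the contract is reserved for sheltered workshops? yes] OR [the contract is for the supply of goods? yes] → satisfied.
paragraph 6 — Covered Procedure: [Tier I Procurement (paragraph 11)? yes] AND [the requirement has not been advertised in the official gazette? no] AND [the requirement arises from unforeseeable urgency? no] → not satisfied.
paragraph 1 — Tier I Purchase: [Tier VI Purchase (paragraph 5)? no] OR [Covered Procedure (paragraph 6)? no] → not satisfied.
paragraph 12 — Regulated Acquisition: [the contract is co-financed by an international organisation? yes] AND [the contracting authority is a central government body? yes] → satisfied.
paragraph 14 — Tier III Procedure: [the contract is for the supply of goods? yes] OR [the requirement has been advertised in the official gazette? yes] OR [there is only one economic operator capable of performance? no] → satisfied.
paragraph 2 — Certified Call: [Regulated Acquisition (paragraph 12)? yes] OR [Tier III Procedure (paragraph 14)? yes] → satisfied.
paragraph 10 — Class-N Procurement: no framework agreement is in place? no; Tier I Purchase (paragraph 1)? no; Certified Call (paragraph 2)? yes — 1 of 3 hold (need ≥2) → not satisfied.

No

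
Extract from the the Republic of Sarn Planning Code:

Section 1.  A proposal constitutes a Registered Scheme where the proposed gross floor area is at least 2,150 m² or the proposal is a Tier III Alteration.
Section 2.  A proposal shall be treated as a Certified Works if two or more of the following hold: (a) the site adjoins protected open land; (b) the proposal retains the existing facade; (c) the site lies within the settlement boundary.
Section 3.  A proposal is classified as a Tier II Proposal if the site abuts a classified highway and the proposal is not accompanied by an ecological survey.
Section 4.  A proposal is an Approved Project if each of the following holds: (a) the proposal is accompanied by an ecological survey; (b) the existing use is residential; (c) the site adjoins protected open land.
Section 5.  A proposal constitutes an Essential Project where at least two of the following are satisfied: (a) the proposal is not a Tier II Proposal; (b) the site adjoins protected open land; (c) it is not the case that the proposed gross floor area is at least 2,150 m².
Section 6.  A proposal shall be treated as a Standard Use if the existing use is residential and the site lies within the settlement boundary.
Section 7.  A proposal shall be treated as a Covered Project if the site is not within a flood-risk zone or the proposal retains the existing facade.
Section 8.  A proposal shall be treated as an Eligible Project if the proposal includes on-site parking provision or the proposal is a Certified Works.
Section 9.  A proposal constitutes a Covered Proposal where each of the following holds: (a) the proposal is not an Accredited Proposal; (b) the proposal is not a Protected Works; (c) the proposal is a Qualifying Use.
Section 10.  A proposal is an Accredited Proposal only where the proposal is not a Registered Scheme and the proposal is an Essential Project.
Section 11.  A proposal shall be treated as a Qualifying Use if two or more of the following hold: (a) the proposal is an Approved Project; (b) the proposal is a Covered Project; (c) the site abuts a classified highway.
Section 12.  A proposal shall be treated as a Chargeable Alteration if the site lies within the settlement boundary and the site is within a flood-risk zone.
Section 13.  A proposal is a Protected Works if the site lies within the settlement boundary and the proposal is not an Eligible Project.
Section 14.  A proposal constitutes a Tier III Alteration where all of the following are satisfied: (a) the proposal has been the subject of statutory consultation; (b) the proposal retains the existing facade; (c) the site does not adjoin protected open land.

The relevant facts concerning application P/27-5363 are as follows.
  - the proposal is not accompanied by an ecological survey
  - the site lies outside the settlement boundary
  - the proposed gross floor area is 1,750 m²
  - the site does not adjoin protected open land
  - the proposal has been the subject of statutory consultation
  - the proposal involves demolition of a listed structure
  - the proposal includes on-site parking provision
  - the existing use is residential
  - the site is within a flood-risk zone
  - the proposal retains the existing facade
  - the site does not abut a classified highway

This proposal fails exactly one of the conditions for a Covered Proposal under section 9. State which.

Qualifying Use

section 14 — Tier III Alteration: [the proposal has been the subject of statutory consultation? yes] AND [the proposal retains the existing facade? yes] AND [the site does not adjoin protected open land? yes] → satisfied.
section 1 — Registered Scheme: [proposed gross floor area: 1,750 m² ≥ 2,150 m²? no] OR [Tier III Alteration (section 14)? yes] → satisfied.
section 3 — Tier II Proposal: [the site abuts a classified highway? no] AND [the proposal is not accompanied by an ecological survey? yes] → not satisfied.
section 5 — Essential Project: not a Tier II Proposal (section 3)? yes; the site adjoins protected open land? no; proposed gross floor area: 1,750 m² ≥ 2,150 m²? no, so negated condition yes — 2 of 3 hold (need ≥2) → satisfied.
section 10 — Accredited Proposal: [not a Registered Scheme (section 1)? no] AND [Essential Project (section 5)? yes] → not satisfied.
section 2 — Certified Works: the site adjoins protected open land? no; the proposal retains the existing facade? yes; the site lies within the settlement boundary? no — 1 of 3 hold (need ≥2) → not satisfied.
section 8 — Eligible Project: [the proposal includes on-site parking provision? yes] OR [Certified Works (section 2)? no] → satisfied.
section 13 — Protected Works: [the site lies within the settlement boundary? no] AND [not an Eligible Project (section 8)? no] → not satisfied.
section 4 — Approved Project: [the proposal is accompanied by an ecological survey? no] AND [the existing use is residential? yes] AND [the site adjoins protected open land? no] → not satisfied.
section 7 — Covered Project: [the site is not within a flood-risk zone? no] OR [the proposal retains the existing facade? yes] → satisfied.
section 11 — Qualifying Use: Approved Project (section 4)? no; Covered Project (section 7)? yes; the site abuts a classified highway? no — 1 of 3 hold (need ≥2) → not satisfied.
section 9 — Covered Proposal: [not an Accredited Proposal (section 10)? yes] AND [not a Protected Works (section 13)? yes] AND [Qualifying Use (section 11)? no] → not satisfied.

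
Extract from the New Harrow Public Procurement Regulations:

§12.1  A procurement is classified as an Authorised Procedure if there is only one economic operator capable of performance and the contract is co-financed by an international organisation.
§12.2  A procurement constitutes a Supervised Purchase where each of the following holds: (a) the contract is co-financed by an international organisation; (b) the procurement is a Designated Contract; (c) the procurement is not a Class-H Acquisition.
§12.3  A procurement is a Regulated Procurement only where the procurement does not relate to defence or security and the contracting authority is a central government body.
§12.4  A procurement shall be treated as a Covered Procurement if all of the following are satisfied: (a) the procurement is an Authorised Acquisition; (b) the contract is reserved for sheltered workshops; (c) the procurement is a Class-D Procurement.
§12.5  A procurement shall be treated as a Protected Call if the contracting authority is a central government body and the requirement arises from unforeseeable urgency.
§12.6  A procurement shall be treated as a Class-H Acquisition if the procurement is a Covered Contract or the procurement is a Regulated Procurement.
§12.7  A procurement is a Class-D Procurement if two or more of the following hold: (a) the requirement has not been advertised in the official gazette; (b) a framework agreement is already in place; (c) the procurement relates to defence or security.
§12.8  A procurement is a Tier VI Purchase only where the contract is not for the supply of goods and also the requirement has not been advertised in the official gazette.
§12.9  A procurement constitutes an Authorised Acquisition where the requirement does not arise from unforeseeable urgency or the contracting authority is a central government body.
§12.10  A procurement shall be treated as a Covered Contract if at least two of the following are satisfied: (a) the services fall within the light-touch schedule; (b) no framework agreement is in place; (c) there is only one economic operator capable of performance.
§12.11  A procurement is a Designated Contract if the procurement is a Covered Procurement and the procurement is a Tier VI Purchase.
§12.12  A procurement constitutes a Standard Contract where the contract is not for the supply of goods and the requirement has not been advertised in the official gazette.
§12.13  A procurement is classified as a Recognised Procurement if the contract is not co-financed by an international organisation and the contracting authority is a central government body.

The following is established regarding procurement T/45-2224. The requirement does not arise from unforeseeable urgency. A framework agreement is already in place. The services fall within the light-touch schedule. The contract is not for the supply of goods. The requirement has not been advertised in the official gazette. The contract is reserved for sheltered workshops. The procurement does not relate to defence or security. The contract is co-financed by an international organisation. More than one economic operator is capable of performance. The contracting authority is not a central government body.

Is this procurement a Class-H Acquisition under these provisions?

§12.10 — Covered Contract: the services fall within the light-touch schedule? yes; no framework agreement is in place? no; there is only one economic operator capable of performance? no — 1 of 3 hold (need ≥2) → not satisfied.
§12.3 — Regulated Procurement: [the procurement does not relate to defence or security? yes] AND [the contracting authority is a central government body? no] → not satisfied.
§12.6 — Class-H Acquisition: [Covered Contract (§12.10)? no] OR [Regulated Procurement (§12.3)? no] → not satisfied.

No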